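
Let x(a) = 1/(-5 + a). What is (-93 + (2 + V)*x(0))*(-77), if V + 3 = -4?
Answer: 7084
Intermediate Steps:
V = -7 (V = -3 - 4 = -7)
(-93 + (2 + V)*x(0))*(-77) = (-93 + (2 - 7)/(-5 + 0))*(-77) = (-93 - 5/(-5))*(-77) = (-93 - 5*(-1/5))*(-77) = (-93 + 1)*(-77) = -92*(-77) = 7084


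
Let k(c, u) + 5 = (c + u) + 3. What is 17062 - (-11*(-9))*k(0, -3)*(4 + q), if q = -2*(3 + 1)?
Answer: 15082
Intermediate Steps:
k(c, u) = -2 + c + u (k(c, u) = -5 + ((c + u) + 3) = -5 + (3 + c + u) = -2 + c + u)
q = -8 (q = -2*4 = -8)
17062 - (-11*(-9))*k(0, -3)*(4 + q) = 17062 - (-11*(-9))*(-2 + 0 - 3)*(4 - 8) = 17062 - 99*(-5*(-4)) = 17062 - 99*20 = 17062 - 1*1980 = 17062 - 1980 = 15082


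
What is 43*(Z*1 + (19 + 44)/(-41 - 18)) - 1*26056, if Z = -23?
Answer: -1598364/59 ≈ -27091.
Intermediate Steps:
43*(Z*1 + (19 + 44)/(-41 - 18)) - 1*26056 = 43*(-23*1 + (19 + 44)/(-41 - 18)) - 1*26056 = 43*(-23 + 63/(-59)) - 26056 = 43*(-23 + 63*(-1/59)) - 26056 = 43*(-23 - 63/59) - 26056 = 43*(-1420/59) - 26056 = -61060/59 - 26056 = -1598364/59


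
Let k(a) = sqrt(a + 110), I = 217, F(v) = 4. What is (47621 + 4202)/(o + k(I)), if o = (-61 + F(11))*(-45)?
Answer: 44308665/2192966 - 51823*sqrt(327)/6578898 ≈ 20.062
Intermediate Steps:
k(a) = sqrt(110 + a)
o = 2565 (o = (-61 + 4)*(-45) = -57*(-45) = 2565)
(47621 + 4202)/(o + k(I)) = (47621 + 4202)/(2565 + sqrt(110 + 217)) = 51823/(2565 + sqrt(327))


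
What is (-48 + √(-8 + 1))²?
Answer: (48 - I*√7)² ≈ 2297.0 - 253.99*I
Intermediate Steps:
(-48 + √(-8 + 1))² = (-48 + √(-7))² = (-48 + I*√7)²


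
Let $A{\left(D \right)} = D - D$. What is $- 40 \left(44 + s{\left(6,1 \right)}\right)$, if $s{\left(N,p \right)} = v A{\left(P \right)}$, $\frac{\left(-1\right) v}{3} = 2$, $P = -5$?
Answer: $-1760$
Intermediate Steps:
$A{\left(D \right)} = 0$
$v = -6$ ($v = \left(-3\right) 2 = -6$)
$s{\left(N,p \right)} = 0$ ($s{\left(N,p \right)} = \left(-6\right) 0 = 0$)
$- 40 \left(44 + s{\left(6,1 \right)}\right) = - 40 \left(44 + 0\right) = \left(-40\right) 44 = -1760$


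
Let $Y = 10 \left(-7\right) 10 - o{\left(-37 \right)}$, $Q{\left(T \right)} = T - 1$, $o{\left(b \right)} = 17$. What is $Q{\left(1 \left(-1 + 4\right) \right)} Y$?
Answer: $-1434$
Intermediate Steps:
$Q{\left(T \right)} = -1 + T$
$Y = -717$ ($Y = 10 \left(-7\right) 10 - 17 = \left(-70\right) 10 - 17 = -700 - 17 = -717$)
$Q{\left(1 \left(-1 + 4\right) \right)} Y = \left(-1 + 1 \left(-1 + 4\right)\right) \left(-717\right) = \left(-1 + 1 \cdot 3\right) \left(-717\right) = \left(-1 + 3\right) \left(-717\right) = 2 \left(-717\right) = -1434$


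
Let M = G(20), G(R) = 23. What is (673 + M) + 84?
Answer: 780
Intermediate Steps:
M = 23
(673 + M) + 84 = (673 + 23) + 84 = 696 + 84 = 780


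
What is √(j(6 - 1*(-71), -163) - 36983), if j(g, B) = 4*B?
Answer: I*√37635 ≈ 194.0*I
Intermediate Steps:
√(j(6 - 1*(-71), -163) - 36983) = √(4*(-163) - 36983) = √(-652 - 36983) = √(-37635) = I*√37635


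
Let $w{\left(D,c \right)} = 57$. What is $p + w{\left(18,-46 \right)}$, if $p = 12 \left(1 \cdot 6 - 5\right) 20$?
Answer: $297$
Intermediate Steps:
$p = 240$ ($p = 12 \left(6 - 5\right) 20 = 12 \cdot 1 \cdot 20 = 12 \cdot 20 = 240$)
$p + w{\left(18,-46 \right)} = 240 + 57 = 297$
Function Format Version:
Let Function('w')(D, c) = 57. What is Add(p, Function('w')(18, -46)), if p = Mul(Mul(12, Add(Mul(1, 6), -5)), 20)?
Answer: 297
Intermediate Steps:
p = 240 (p = Mul(Mul(12, Add(6, -5)), 20) = Mul(Mul(12, 1), 20) = Mul(12, 20) = 240)
Add(p, Function('w')(18, -46)) = Add(240, 57) = 297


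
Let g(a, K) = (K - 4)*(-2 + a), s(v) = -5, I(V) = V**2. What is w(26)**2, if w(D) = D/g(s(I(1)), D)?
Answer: 169/5929 ≈ 0.028504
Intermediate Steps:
g(a, K) = (-4 + K)*(-2 + a)
w(D) = D/(28 - 7*D) (w(D) = D/(8 - 4*(-5) - 2*D + D*(-5)) = D/(8 + 20 - 2*D - 5*D) = D/(28 - 7*D))
w(26)**2 = ((1/7)*26/(4 - 1*26))**2 = ((1/7)*26/(4 - 26))**2 = ((1/7)*26/(-22))**2 = ((1/7)*26*(-1/22))**2 = (-13/77)**2 = 169/5929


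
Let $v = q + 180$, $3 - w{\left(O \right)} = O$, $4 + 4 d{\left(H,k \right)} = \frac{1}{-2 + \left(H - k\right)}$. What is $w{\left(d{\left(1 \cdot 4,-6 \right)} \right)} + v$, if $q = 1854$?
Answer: $\frac{65215}{32} \approx 2038.0$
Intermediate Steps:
$d{\left(H,k \right)} = -1 + \frac{1}{4 \left(-2 + H - k\right)}$ ($d{\left(H,k \right)} = -1 + \frac{1}{4 \left(-2 + \left(H - k\right)\right)} = -1 + \frac{1}{4 \left(-2 + H - k\right)}$)
$w{\left(O \right)} = 3 - O$
$v = 2034$ ($v = 1854 + 180 = 2034$)
$w{\left(d{\left(1 \cdot 4,-6 \right)} \right)} + v = \left(3 - \frac{- \frac{9}{4} + 1 \cdot 4 - -6}{2 - 6 - 1 \cdot 4}\right) + 2034 = \left(3 - \frac{- \frac{9}{4} + 4 + 6}{2 - 6 - 4}\right) + 2034 = \left(3 - \frac{1}{2 - 6 - 4} \cdot \frac{31}{4}\right) + 2034 = \left(3 - \frac{1}{-8} \cdot \frac{31}{4}\right) + 2034 = \left(3 - \left(- \frac{1}{8}\right) \frac{31}{4}\right) + 2034 = \left(3 - - \frac{31}{32}\right) + 2034 = \left(3 + \frac{31}{32}\right) + 2034 = \frac{127}{32} + 2034 = \frac{65215}{32}$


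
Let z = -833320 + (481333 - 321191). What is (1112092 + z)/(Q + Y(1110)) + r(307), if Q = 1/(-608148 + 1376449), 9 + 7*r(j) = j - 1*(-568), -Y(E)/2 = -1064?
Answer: 3776388417912/11444611703 ≈ 329.97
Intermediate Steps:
Y(E) = 2128 (Y(E) = -2*(-1064) = 2128)
r(j) = 559/7 + j/7 (r(j) = -9/7 + (j - 1*(-568))/7 = -9/7 + (j + 568)/7 = -9/7 + (568 + j)/7 = -9/7 + (568/7 + j/7) = 559/7 + j/7)
Q = 1/768301 ≈ 1.3016e-6
z = -673178 (z = -833320 + 160142 = -673178)
(1112092 + z)/(Q + Y(1110)) + r(307) = (1112092 - 673178)/(1/768301 + 2128) + (559/7 + (⅐)*307) = 438914/(1634944529/768301) + (559/7 + 307/7) = 438914*(768301/1634944529) + 866/7 = 337218065114/1634944529 + 866/7 = 3776388417912/11444611703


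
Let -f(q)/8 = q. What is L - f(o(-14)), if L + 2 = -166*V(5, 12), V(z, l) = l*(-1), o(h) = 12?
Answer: 2086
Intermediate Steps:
V(z, l) = -l
L = 1990 (L = -2 - (-166)*12 = -2 - 166*(-12) = -2 + 1992 = 1990)
f(q) = -8*q
L - f(o(-14)) = 1990 - (-8)*12 = 1990 - 1*(-96) = 1990 + 96 = 2086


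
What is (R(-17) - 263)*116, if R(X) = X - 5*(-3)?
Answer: -30740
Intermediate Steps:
R(X) = 15 + X (R(X) = X + 15 = 15 + X)
(R(-17) - 263)*116 = ((15 - 17) - 263)*116 = (-2 - 263)*116 = -265*116 = -30740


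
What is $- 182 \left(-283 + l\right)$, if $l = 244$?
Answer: $7098$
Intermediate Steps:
$- 182 \left(-283 + l\right) = - 182 \left(-283 + 244\right) = \left(-182\right) \left(-39\right) = 7098$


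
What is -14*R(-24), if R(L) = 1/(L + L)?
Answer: 7/24 ≈ 0.29167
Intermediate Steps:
R(L) = 1/(2*L)
-14*R(-24) = -7/(-24) = -7*(-1)/24 = -14*(-1/48) = 7/24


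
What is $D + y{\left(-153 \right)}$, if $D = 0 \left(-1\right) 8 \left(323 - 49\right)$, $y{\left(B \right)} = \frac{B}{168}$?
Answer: $- \frac{51}{56} \approx -0.91071$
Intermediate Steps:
$y{\left(B \right)} = \frac{B}{168}$ ($y{\left(B \right)} = B \frac{1}{168} = \frac{B}{168}$)
$D = 0$ ($D = 0 \cdot 8 \cdot 274 = 0 \cdot 274 = 0$)
$D + y{\left(-153 \right)} = 0 + \frac{1}{168} \left(-153\right) = 0 - \frac{51}{56} = - \frac{51}{56}$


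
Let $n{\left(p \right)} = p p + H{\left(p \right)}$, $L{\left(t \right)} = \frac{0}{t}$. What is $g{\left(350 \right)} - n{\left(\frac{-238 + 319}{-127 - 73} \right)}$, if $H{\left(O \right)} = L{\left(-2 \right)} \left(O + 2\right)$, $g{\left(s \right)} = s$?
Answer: $\frac{13993439}{40000} \approx 349.84$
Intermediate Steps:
$L{\left(t \right)} = 0$
$H{\left(O \right)} = 0$ ($H{\left(O \right)} = 0 \left(O + 2\right) = 0 \left(2 + O\right) = 0$)
$n{\left(p \right)} = p^{2}$ ($n{\left(p \right)} = p p + 0 = p^{2} + 0 = p^{2}$)
$g{\left(350 \right)} - n{\left(\frac{-238 + 319}{-127 - 73} \right)} = 350 - \left(\frac{-238 + 319}{-127 - 73}\right)^{2} = 350 - \left(\frac{81}{-200}\right)^{2} = 350 - \left(81 \left(- \frac{1}{200}\right)\right)^{2} = 350 - \left(- \frac{81}{200}\right)^{2} = 350 - \frac{6561}{40000} = \frac{13993439}{40000}$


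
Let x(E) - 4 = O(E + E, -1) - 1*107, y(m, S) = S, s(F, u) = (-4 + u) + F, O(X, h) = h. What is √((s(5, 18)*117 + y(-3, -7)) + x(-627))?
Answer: 8*√33 ≈ 45.956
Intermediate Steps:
s(F, u) = -4 + F + u
x(E) = -104 (x(E) = 4 + (-1 - 1*107) = 4 + (-1 - 107) = 4 - 108 = -104)
√((s(5, 18)*117 + y(-3, -7)) + x(-627)) = √(((-4 + 5 + 18)*117 - 7) - 104) = √((19*117 - 7) - 104) = √((2223 - 7) - 104) = √(2216 - 104) = √2112 = 8*√33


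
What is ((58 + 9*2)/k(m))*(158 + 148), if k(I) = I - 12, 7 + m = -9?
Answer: -5814/7 ≈ -830.57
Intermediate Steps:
m = -16 (m = -7 - 9 = -16)
k(I) = -12 + I
((58 + 9*2)/k(m))*(158 + 148) = ((58 + 9*2)/(-12 - 16))*(158 + 148) = ((58 + 18)/(-28))*306 = (76*(-1/28))*306 = -19/7*306 = -5814/7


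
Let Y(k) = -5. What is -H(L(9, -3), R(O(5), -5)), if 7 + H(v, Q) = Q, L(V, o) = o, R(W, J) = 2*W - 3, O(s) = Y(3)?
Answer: 20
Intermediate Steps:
O(s) = -5
R(W, J) = -3 + 2*W
H(v, Q) = -7 + Q
-H(L(9, -3), R(O(5), -5)) = -(-7 + (-3 + 2*(-5))) = -(-7 + (-3 - 10)) = -(-7 - 13) = -1*(-20) = 20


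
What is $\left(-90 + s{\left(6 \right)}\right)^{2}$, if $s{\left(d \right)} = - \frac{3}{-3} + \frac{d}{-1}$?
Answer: $9025$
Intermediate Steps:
$s{\left(d \right)} = 1 - d$ ($s{\left(d \right)} = \left(-3\right) \left(- \frac{1}{3}\right) + d \left(-1\right) = 1 - d$)
$\left(-90 + s{\left(6 \right)}\right)^{2} = \left(-90 + \left(1 - 6\right)\right)^{2} = \left(-90 - 5\right)^{2} = \left(-95\right)^{2} = 9025$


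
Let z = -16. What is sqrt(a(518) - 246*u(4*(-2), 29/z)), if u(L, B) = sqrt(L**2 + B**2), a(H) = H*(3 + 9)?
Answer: sqrt(99456 - 1230*sqrt(689))/4 ≈ 64.793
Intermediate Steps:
a(H) = 12*H (a(H) = H*12 = 12*H)
u(L, B) = sqrt(B**2 + L**2)
sqrt(a(518) - 246*u(4*(-2), 29/z)) = sqrt(12*518 - 246*sqrt((29/(-16))**2 + (4*(-2))**2)) = sqrt(6216 - 246*sqrt((29*(-1/16))**2 + (-8)**2)) = sqrt(6216 - 246*sqrt((-29/16)**2 + 64)) = sqrt(6216 - 246*sqrt(841/256 + 64)) = sqrt(6216 - 615*sqrt(689)/8)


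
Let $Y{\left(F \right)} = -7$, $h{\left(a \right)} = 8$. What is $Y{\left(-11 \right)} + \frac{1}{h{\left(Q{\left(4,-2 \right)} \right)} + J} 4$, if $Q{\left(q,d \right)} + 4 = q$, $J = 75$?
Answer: $- \frac{577}{83} \approx -6.9518$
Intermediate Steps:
$Q{\left(q,d \right)} = -4 + q$
$Y{\left(-11 \right)} + \frac{1}{h{\left(Q{\left(4,-2 \right)} \right)} + J} 4 = -7 + \frac{1}{8 + 75} \cdot 4 = -7 + \frac{1}{83} \cdot 4 = -7 + \frac{4}{83} = - \frac{577}{83}$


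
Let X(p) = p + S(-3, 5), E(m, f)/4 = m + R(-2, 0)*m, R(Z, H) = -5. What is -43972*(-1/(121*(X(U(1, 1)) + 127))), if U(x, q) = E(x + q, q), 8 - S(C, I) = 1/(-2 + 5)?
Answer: 32979/9317 ≈ 3.5397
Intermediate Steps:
S(C, I) = 23/3 (S(C, I) = 8 - 1/(-2 + 5) = 8 - 1/3 = 23/3)
E(m, f) = -16*m (E(m, f) = 4*(m - 5*m) = 4*(-4*m) = -16*m)
U(x, q) = -16*q - 16*x (U(x, q) = -16*(x + q) = -16*(q + x) = -16*q - 16*x)
X(p) = 23/3 + p (X(p) = p + 23/3 = 23/3 + p)
-43972*(-1/(121*(X(U(1, 1)) + 127))) = -43972*(-1/(121*((23/3 + (-16*1 - 16*1)) + 127))) = -43972*(-1/(121*((23/3 + (-16 - 16)) + 127))) = -43972*(-1/(121*((23/3 - 32) + 127))) = -43972*(-1/(121*(-73/3 + 127))) = -43972/((308/3)*(-121)) = -43972/(-37268/3) = -43972*(-3/37268) = 32979/9317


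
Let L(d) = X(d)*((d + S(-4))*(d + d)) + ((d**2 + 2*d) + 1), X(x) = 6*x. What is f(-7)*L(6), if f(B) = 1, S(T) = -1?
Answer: 2209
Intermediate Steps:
L(d) = 1 + d**2 + 2*d + 12*d**2*(-1 + d) (L(d) = (6*d)*((d - 1)*(d + d)) + ((d**2 + 2*d) + 1) = (6*d)*((-1 + d)*(2*d)) + (1 + d**2 + 2*d) = (6*d)*(2*d*(-1 + d)) + (1 + d**2 + 2*d) = 12*d**2*(-1 + d) + (1 + d**2 + 2*d) = 1 + d**2 + 2*d + 12*d**2*(-1 + d))
f(-7)*L(6) = 1*(1 - 11*6**2 + 2*6 + 12*6**3) = 1*(1 - 11*36 + 12 + 12*216) = 1*(1 - 396 + 12 + 2592) = 1*2209 = 2209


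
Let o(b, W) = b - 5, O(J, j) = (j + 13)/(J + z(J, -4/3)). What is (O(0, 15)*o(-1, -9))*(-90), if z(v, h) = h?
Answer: -11340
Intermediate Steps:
O(J, j) = (13 + j)/(-4/3 + J) (O(J, j) = (j + 13)/(J - 4/3) = (13 + j)/(J - 4*1/3) = (13 + j)/(J - 4/3) = (13 + j)/(-4/3 + J))
o(b, W) = -5 + b
(O(0, 15)*o(-1, -9))*(-90) = ((3*(13 + 15)/(-4 + 3*0))*(-5 - 1))*(-90) = ((3*28/(-4 + 0))*(-6))*(-90) = ((3*28/(-4))*(-6))*(-90) = ((3*(-1/4)*28)*(-6))*(-90) = -21*(-6)*(-90) = 126*(-90) = -11340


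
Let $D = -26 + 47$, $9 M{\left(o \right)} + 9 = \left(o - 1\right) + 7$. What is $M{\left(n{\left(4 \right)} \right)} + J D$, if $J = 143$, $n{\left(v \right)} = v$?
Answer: $\frac{27028}{9} \approx 3003.1$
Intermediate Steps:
$M{\left(o \right)} = - \frac{1}{3} + \frac{o}{9}$ ($M{\left(o \right)} = -1 + \frac{\left(o - 1\right) + 7}{9} = -1 + \frac{\left(-1 + o\right) + 7}{9} = -1 + \frac{6 + o}{9} = -1 + \left(\frac{2}{3} + \frac{o}{9}\right) = - \frac{1}{3} + \frac{o}{9}$)
$D = 21$
$M{\left(n{\left(4 \right)} \right)} + J D = \left(- \frac{1}{3} + \frac{1}{9} \cdot 4\right) + 143 \cdot 21 = \left(- \frac{1}{3} + \frac{4}{9}\right) + 3003 = \frac{1}{9} + 3003 = \frac{27028}{9}$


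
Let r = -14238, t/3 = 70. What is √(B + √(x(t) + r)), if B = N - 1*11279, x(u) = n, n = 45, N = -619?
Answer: √(-11898 + 3*I*√1577) ≈ 0.5461 + 109.08*I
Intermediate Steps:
t = 210 (t = 3*70 = 210)
x(u) = 45
B = -11898 (B = -619 - 1*11279 = -619 - 11279 = -11898)
√(B + √(x(t) + r)) = √(-11898 + √(45 - 14238)) = √(-11898 + √(-14193)) = √(-11898 + 3*I*√1577)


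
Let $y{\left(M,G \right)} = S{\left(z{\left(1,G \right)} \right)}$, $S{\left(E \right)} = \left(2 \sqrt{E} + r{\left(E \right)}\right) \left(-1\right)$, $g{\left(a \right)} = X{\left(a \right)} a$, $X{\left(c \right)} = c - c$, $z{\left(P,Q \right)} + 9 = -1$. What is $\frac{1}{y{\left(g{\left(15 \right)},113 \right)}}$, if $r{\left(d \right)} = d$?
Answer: $\frac{1}{14} + \frac{i \sqrt{10}}{70} \approx 0.071429 + 0.045175 i$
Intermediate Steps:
$z{\left(P,Q \right)} = -10$ ($z{\left(P,Q \right)} = -9 - 1 = -10$)
$X{\left(c \right)} = 0$
$g{\left(a \right)} = 0$ ($g{\left(a \right)} = 0 a = 0$)
$S{\left(E \right)} = - E - 2 \sqrt{E}$ ($S{\left(E \right)} = \left(2 \sqrt{E} + E\right) \left(-1\right) = \left(E + 2 \sqrt{E}\right) \left(-1\right) = - E - 2 \sqrt{E}$)
$y{\left(M,G \right)} = 10 - 2 i \sqrt{10}$ ($y{\left(M,G \right)} = \left(-1\right) \left(-10\right) - 2 \sqrt{-10} = 10 - 2 i \sqrt{10}$)
$\frac{1}{y{\left(g{\left(15 \right)},113 \right)}} = \frac{1}{10 - 2 i \sqrt{10}}$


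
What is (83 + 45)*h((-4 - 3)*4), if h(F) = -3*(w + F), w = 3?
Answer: 9600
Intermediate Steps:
h(F) = -9 - 3*F (h(F) = -3*(3 + F) = -9 - 3*F)
(83 + 45)*h((-4 - 3)*4) = (83 + 45)*(-9 - 3*(-4 - 3)*4) = 128*(-9 - (-21)*4) = 128*(-9 - 3*(-28)) = 128*(-9 + 84) = 128*75 = 9600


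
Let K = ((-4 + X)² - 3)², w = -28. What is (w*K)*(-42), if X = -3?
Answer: 2488416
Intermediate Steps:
K = 2116 (K = ((-4 - 3)² - 3)² = ((-7)² - 3)² = (49 - 3)² = 46² = 2116)
(w*K)*(-42) = -28*2116*(-42) = -59248*(-42) = 2488416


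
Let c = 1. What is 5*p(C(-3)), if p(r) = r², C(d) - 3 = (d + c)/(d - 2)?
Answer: 289/5 ≈ 57.800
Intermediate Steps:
C(d) = 3 + (1 + d)/(-2 + d) (C(d) = 3 + (d + 1)/(d - 2) = 3 + (1 + d)/(-2 + d))
5*p(C(-3)) = 5*((-5 + 4*(-3))/(-2 - 3))² = 5*((-5 - 12)/(-5))² = 5*(-⅕*(-17))² = 5*(17/5)² = 5*(289/25) = 289/5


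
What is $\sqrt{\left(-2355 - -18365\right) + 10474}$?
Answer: $2 \sqrt{6621} \approx 162.74$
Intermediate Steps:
$\sqrt{\left(-2355 - -18365\right) + 10474} = \sqrt{\left(-2355 + 18365\right) + 10474} = \sqrt{16010 + 10474} = \sqrt{26484} = 2 \sqrt{6621}$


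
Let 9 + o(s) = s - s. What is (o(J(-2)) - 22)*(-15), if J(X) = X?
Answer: 465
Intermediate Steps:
o(s) = -9 (o(s) = -9 + (s - s) = -9 + 0 = -9)
(o(J(-2)) - 22)*(-15) = (-9 - 22)*(-15) = -31*(-15) = 465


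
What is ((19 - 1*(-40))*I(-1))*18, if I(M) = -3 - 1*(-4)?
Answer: 1062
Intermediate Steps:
I(M) = 1 (I(M) = -3 + 4 = 1)
((19 - 1*(-40))*I(-1))*18 = ((19 - 1*(-40))*1)*18 = ((19 + 40)*1)*18 = (59*1)*18 = 59*18 = 1062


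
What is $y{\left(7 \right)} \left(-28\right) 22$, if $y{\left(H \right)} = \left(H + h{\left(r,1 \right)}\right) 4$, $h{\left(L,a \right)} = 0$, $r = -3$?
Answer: $-17248$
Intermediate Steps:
$y{\left(H \right)} = 4 H$ ($y{\left(H \right)} = \left(H + 0\right) 4 = H 4 = 4 H$)
$y{\left(7 \right)} \left(-28\right) 22 = 4 \cdot 7 \left(-28\right) 22 = 28 \left(-28\right) 22 = \left(-784\right) 22 = -17248$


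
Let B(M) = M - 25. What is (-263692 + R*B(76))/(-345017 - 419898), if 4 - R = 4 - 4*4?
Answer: 262876/764915 ≈ 0.34367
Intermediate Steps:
B(M) = -25 + M
R = 16 (R = 4 - (4 - 4*4) = 4 - (4 - 16) = 4 - 1*(-12) = 4 + 12 = 16)
(-263692 + R*B(76))/(-345017 - 419898) = (-263692 + 16*(-25 + 76))/(-345017 - 419898) = (-263692 + 16*51)/(-764915) = (-263692 + 816)*(-1/764915) = -262876*(-1/764915) = 262876/764915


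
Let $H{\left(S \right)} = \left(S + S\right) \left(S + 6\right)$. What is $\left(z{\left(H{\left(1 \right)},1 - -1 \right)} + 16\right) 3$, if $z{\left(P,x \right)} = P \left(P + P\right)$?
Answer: $1224$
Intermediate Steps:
$H{\left(S \right)} = 2 S \left(6 + S\right)$
$z{\left(P,x \right)} = 2 P^{2}$ ($z{\left(P,x \right)} = P 2 P = 2 P^{2}$)
$\left(z{\left(H{\left(1 \right)},1 - -1 \right)} + 16\right) 3 = \left(2 \left(2 \cdot 1 \left(6 + 1\right)\right)^{2} + 16\right) 3 = \left(2 \left(2 \cdot 1 \cdot 7\right)^{2} + 16\right) 3 = \left(2 \cdot 14^{2} + 16\right) 3 = \left(2 \cdot 196 + 16\right) 3 = \left(392 + 16\right) 3 = 408 \cdot 3 = 1224$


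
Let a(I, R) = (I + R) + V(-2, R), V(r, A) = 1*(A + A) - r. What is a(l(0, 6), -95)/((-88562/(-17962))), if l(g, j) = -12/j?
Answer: -2559585/44281 ≈ -57.803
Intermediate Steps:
V(r, A) = -r + 2*A (V(r, A) = 1*(2*A) - r = 2*A - r = -r + 2*A)
a(I, R) = 2 + I + 3*R (a(I, R) = (I + R) + (-1*(-2) + 2*R) = (I + R) + (2 + 2*R) = 2 + I + 3*R)
a(l(0, 6), -95)/((-88562/(-17962))) = (2 - 12/6 + 3*(-95))/((-88562/(-17962))) = (2 - 12*⅙ - 285)/((-88562*(-1/17962))) = (2 - 2 - 285)/(44281/8981) = -285*8981/44281 = -2559585/44281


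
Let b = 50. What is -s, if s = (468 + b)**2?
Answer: -268324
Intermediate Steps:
s = 268324 (s = (468 + 50)**2 = 518**2 = 268324)
-s = -1*268324 = -268324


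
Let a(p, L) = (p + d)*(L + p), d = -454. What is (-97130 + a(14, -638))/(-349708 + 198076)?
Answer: -88715/75816 ≈ -1.1701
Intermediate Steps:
a(p, L) = (-454 + p)*(L + p) (a(p, L) = (p - 454)*(L + p) = (-454 + p)*(L + p))
(-97130 + a(14, -638))/(-349708 + 198076) = (-97130 + (14**2 - 454*(-638) - 454*14 - 638*14))/(-349708 + 198076) = (-97130 + (196 + 289652 - 6356 - 8932))/(-151632) = (-97130 + 274560)*(-1/151632) = 177430*(-1/151632) = -88715/75816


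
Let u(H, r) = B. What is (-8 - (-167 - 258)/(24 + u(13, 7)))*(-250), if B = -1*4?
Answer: -6625/2 ≈ -3312.5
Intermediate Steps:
B = -4
u(H, r) = -4
(-8 - (-167 - 258)/(24 + u(13, 7)))*(-250) = (-8 - (-167 - 258)/(24 - 4))*(-250) = (-8 - (-425)/20)*(-250) = (-8 - 1*(-85/4))*(-250) = (-8 + 85/4)*(-250) = (53/4)*(-250) = -6625/2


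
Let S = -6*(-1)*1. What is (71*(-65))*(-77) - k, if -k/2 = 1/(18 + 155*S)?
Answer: 168438271/474 ≈ 3.5536e+5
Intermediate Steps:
S = 6 (S = 6*1 = 6)
k = -1/474 (k = -2/(18 + 155*6) = -2/(18 + 930) = -2/948 = -2*1/948 = -1/474 ≈ -0.0021097)
(71*(-65))*(-77) - k = (71*(-65))*(-77) - 1*(-1/474) = -4615*(-77) + 1/474 = 355355 + 1/474 = 168438271/474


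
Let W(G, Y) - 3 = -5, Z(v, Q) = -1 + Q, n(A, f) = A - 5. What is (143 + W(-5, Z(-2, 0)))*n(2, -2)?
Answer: -423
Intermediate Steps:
n(A, f) = -5 + A
W(G, Y) = -2 (W(G, Y) = 3 - 5 = -2)
(143 + W(-5, Z(-2, 0)))*n(2, -2) = (143 - 2)*(-5 + 2) = 141*(-3) = -423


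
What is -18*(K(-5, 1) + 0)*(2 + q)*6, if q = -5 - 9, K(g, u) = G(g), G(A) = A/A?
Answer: 1296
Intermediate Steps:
G(A) = 1
K(g, u) = 1
q = -14
-18*(K(-5, 1) + 0)*(2 + q)*6 = -18*(1 + 0)*(2 - 14)*6 = -18*(-12)*6 = 216*6 = 1296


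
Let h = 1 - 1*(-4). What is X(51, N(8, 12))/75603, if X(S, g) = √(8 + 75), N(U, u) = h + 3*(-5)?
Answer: √83/75603 ≈ 0.00012050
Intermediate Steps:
h = 5 (h = 1 + 4 = 5)
N(U, u) = -10 (N(U, u) = 5 + 3*(-5) = 5 - 15 = -10)
X(S, g) = √83
X(51, N(8, 12))/75603 = √83/75603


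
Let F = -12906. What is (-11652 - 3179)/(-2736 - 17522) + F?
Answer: -261434917/20258 ≈ -12905.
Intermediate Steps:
(-11652 - 3179)/(-2736 - 17522) + F = (-11652 - 3179)/(-2736 - 17522) - 12906 = -14831/(-20258) - 12906 = -14831*(-1/20258) - 12906 = 14831/20258 - 12906 = -261434917/20258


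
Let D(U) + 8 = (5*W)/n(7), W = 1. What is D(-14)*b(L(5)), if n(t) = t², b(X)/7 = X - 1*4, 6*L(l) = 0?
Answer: 1548/7 ≈ 221.14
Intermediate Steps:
L(l) = 0 (L(l) = (⅙)*0 = 0)
b(X) = -28 + 7*X (b(X) = 7*(X - 1*4) = 7*(X - 4) = 7*(-4 + X) = -28 + 7*X)
D(U) = -387/49 (D(U) = -8 + (5*1)/(7²) = -8 + 5/49 = -387/49)
D(-14)*b(L(5)) = -387*(-28 + 7*0)/49 = -387*(-28 + 0)/49 = -387/49*(-28) = 1548/7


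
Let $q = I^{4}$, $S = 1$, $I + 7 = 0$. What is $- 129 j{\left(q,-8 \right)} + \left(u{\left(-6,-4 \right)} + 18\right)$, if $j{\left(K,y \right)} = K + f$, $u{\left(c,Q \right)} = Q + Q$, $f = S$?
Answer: $-309848$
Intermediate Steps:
$I = -7$ ($I = -7 + 0 = -7$)
$q = 2401$ ($q = \left(-7\right)^{4} = 2401$)
$f = 1$
$u{\left(c,Q \right)} = 2 Q$
$j{\left(K,y \right)} = 1 + K$ ($j{\left(K,y \right)} = K + 1 = 1 + K$)
$- 129 j{\left(q,-8 \right)} + \left(u{\left(-6,-4 \right)} + 18\right) = - 129 \left(1 + 2401\right) + \left(2 \left(-4\right) + 18\right) = \left(-129\right) 2402 + \left(-8 + 18\right) = -309858 + 10 = -309848$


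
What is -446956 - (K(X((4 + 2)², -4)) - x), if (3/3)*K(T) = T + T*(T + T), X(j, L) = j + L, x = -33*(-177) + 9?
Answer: -443186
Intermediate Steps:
x = 5850 (x = 5841 + 9 = 5850)
X(j, L) = L + j
K(T) = T + 2*T² (K(T) = T + T*(T + T) = T + T*(2*T) = T + 2*T²)
-446956 - (K(X((4 + 2)², -4)) - x) = -446956 - ((-4 + (4 + 2)²)*(1 + 2*(-4 + (4 + 2)²)) - 1*5850) = -446956 - ((-4 + 6²)*(1 + 2*(-4 + 6²)) - 5850) = -446956 - ((-4 + 36)*(1 + 2*(-4 + 36)) - 5850) = -446956 - (32*(1 + 2*32) - 5850) = -446956 - (32*(1 + 64) - 5850) = -446956 - (32*65 - 5850) = -446956 - (2080 - 5850) = -446956 - 1*(-3770) = -446956 + 3770 = -443186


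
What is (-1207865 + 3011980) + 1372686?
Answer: 3176801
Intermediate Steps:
(-1207865 + 3011980) + 1372686 = 1804115 + 1372686 = 3176801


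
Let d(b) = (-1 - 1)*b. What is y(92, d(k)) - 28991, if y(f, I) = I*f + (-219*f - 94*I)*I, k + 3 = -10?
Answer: -613991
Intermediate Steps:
k = -13 (k = -3 - 10 = -13)
d(b) = -2*b
y(f, I) = I*f + I*(-219*f - 94*I)
y(92, d(k)) - 28991 = -2*(-2*(-13))*(47*(-2*(-13)) + 109*92) - 28991 = -2*26*(47*26 + 10028) - 28991 = -2*26*(1222 + 10028) - 28991 = -2*26*11250 - 28991 = -585000 - 28991 = -613991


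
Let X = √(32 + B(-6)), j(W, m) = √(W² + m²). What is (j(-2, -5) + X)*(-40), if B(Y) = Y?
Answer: -40*√26 - 40*√29 ≈ -419.37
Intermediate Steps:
X = √26 (X = √(32 - 6) = √26 ≈ 5.0990)
(j(-2, -5) + X)*(-40) = (√((-2)² + (-5)²) + √26)*(-40) = (√(4 + 25) + √26)*(-40) = (√29 + √26)*(-40) = (√26 + √29)*(-40) = -40*√26 - 40*√29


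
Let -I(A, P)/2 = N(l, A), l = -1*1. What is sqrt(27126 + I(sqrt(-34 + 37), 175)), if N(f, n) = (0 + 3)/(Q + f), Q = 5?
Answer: 13*sqrt(642)/2 ≈ 164.70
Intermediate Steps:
l = -1
N(f, n) = 3/(5 + f) (N(f, n) = (0 + 3)/(5 + f) = 3/(5 + f))
I(A, P) = -3/2 (I(A, P) = -6/(5 - 1) = -6/4 = -2*3/4 = -3/2)
sqrt(27126 + I(sqrt(-34 + 37), 175)) = sqrt(27126 - 3/2) = sqrt(54249/2) = 13*sqrt(642)/2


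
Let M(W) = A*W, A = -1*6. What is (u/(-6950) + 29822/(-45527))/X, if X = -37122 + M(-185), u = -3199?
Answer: 61622027/11394652351800 ≈ 5.4080e-6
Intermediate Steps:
A = -6
M(W) = -6*W
X = -36012 (X = -37122 - 6*(-185) = -37122 + 1110 = -36012)
(u/(-6950) + 29822/(-45527))/X = (-3199/(-6950) + 29822/(-45527))/(-36012) = (-3199*(-1/6950) + 29822*(-1/45527))*(-1/36012) = (3199/6950 - 29822/45527)*(-1/36012) = -61622027/316412650*(-1/36012) = 61622027/11394652351800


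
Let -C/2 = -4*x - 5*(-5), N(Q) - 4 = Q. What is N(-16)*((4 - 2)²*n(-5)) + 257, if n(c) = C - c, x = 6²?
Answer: -11407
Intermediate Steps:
x = 36
N(Q) = 4 + Q
C = 238 (C = -2*(-4*36 - 5*(-5)) = -2*(-144 + 25) = -2*(-119) = 238)
n(c) = 238 - c
N(-16)*((4 - 2)²*n(-5)) + 257 = (4 - 16)*((4 - 2)²*(238 - 1*(-5))) + 257 = -12*2²*(238 + 5) + 257 = -48*243 + 257 = -12*972 + 257 = -11664 + 257 = -11407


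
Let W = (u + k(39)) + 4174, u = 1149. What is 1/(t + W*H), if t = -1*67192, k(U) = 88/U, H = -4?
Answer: -39/3451228 ≈ -1.1300e-5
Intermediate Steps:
W = 207685/39 (W = (1149 + 88/39) + 4174 = 44899/39 + 4174 = 207685/39 ≈ 5325.3)
t = -67192
1/(t + W*H) = 1/(-67192 + (207685/39)*(-4)) = 1/(-67192 - 830740/39) = 1/(-3451228/39) = -39/3451228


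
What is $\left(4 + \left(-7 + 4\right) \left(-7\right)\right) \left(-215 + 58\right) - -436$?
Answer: $-3489$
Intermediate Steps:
$\left(4 + \left(-7 + 4\right) \left(-7\right)\right) \left(-215 + 58\right) - -436 = \left(4 - -21\right) \left(-157\right) + 436 = \left(4 + 21\right) \left(-157\right) + 436 = 25 \left(-157\right) + 436 = -3925 + 436 = -3489$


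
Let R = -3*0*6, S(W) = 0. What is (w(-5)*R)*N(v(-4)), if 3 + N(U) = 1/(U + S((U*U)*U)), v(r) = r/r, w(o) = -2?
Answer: 0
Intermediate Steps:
v(r) = 1
N(U) = -3 + 1/U (N(U) = -3 + 1/(U + 0) = -3 + 1/U)
R = 0 (R = 0*6 = 0)
(w(-5)*R)*N(v(-4)) = (-2*0)*(-3 + 1/1) = 0*(-3 + 1) = 0*(-2) = 0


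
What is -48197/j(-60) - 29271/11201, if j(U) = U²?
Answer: -645230197/40323600 ≈ -16.001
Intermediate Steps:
-48197/j(-60) - 29271/11201 = -48197/((-60)²) - 29271/11201 = -48197/3600 - 29271*1/11201 = -48197*1/3600 - 29271/11201 = -48197/3600 - 29271/11201 = -645230197/40323600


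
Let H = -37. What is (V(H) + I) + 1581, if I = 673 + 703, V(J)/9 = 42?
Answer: 3335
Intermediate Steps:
V(J) = 378 (V(J) = 9*42 = 378)
I = 1376
(V(H) + I) + 1581 = (378 + 1376) + 1581 = 1754 + 1581 = 3335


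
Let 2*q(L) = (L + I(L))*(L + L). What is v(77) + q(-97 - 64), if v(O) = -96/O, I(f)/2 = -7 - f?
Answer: -1822455/77 ≈ -23668.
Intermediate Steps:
I(f) = -14 - 2*f (I(f) = 2*(-7 - f) = -14 - 2*f)
q(L) = L*(-14 - L) (q(L) = ((L + (-14 - 2*L))*(L + L))/2 = ((-14 - L)*(2*L))/2 = (2*L*(-14 - L))/2 = L*(-14 - L))
v(77) + q(-97 - 64) = -96/77 + (-97 - 64)*(-14 - (-97 - 64)) = -96*1/77 - 161*(-14 - 1*(-161)) = -96/77 - 161*(-14 + 161) = -96/77 - 161*147 = -96/77 - 23667 = -1822455/77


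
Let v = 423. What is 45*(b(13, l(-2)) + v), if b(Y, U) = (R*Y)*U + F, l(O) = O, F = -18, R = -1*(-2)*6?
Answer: 4185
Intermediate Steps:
R = 12 (R = 2*6 = 12)
b(Y, U) = -18 + 12*U*Y (b(Y, U) = (12*Y)*U - 18 = 12*U*Y - 18 = -18 + 12*U*Y)
45*(b(13, l(-2)) + v) = 45*((-18 + 12*(-2)*13) + 423) = 45*((-18 - 312) + 423) = 45*(-330 + 423) = 45*93 = 4185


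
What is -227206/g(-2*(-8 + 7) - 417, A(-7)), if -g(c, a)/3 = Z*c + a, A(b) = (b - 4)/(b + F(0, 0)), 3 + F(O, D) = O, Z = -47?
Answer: 2272060/585183 ≈ 3.8826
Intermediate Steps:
F(O, D) = -3 + O
A(b) = (-4 + b)/(-3 + b) (A(b) = (b - 4)/(b + (-3 + 0)) = (-4 + b)/(b - 3) = (-4 + b)/(-3 + b))
g(c, a) = -3*a + 141*c (g(c, a) = -3*(-47*c + a) = -3*(a - 47*c) = -3*a + 141*c)
-227206/g(-2*(-8 + 7) - 417, A(-7)) = -227206/(-3*(-4 - 7)/(-3 - 7) + 141*(-2*(-8 + 7) - 417)) = -227206/(-3*(-11)/(-10) + 141*(-2*(-1) - 417)) = -227206/(-(-3)*(-11)/10 + 141*(2 - 417)) = -227206/(-3*11/10 + 141*(-415)) = -227206/(-33/10 - 58515) = -227206/(-585183/10) = -227206*(-10/585183) = 2272060/585183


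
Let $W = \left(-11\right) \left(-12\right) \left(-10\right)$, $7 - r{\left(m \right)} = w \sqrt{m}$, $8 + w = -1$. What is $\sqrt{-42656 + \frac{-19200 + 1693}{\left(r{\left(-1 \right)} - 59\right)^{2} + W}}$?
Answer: $\frac{\sqrt{-282654158242960405 - 42177428125560 i}}{2573905} \approx 0.015411 - 206.55 i$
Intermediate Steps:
$w = -9$ ($w = -8 - 1 = -9$)
$r{\left(m \right)} = 7 + 9 \sqrt{m}$ ($r{\left(m \right)} = 7 - - 9 \sqrt{m} = 7 + 9 \sqrt{m}$)
$W = -1320$ ($W = 132 \left(-10\right) = -1320$)
$\sqrt{-42656 + \frac{-19200 + 1693}{\left(r{\left(-1 \right)} - 59\right)^{2} + W}} = \sqrt{-42656 + \frac{-19200 + 1693}{\left(\left(7 + 9 \sqrt{-1}\right) - 59\right)^{2} - 1320}} = \sqrt{-42656 - \frac{17507}{\left(\left(7 + 9 i\right) - 59\right)^{2} - 1320}} = \sqrt{-42656 - \frac{17507}{\left(-52 + 9 i\right)^{2} - 1320}} = \sqrt{-42656 - \frac{17507}{-1320 + \left(-52 + 9 i\right)^{2}}}$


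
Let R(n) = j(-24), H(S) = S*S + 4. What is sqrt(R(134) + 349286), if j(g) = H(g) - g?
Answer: sqrt(349890) ≈ 591.51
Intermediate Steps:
H(S) = 4 + S**2 (H(S) = S**2 + 4 = 4 + S**2)
j(g) = 4 + g**2 - g (j(g) = (4 + g**2) - g = 4 + g**2 - g)
R(n) = 604 (R(n) = 4 + (-24)**2 - 1*(-24) = 4 + 576 + 24 = 604)
sqrt(R(134) + 349286) = sqrt(604 + 349286) = sqrt(349890)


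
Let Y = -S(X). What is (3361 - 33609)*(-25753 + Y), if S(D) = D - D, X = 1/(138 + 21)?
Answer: 778976744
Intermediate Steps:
X = 1/159 ≈ 0.0062893
S(D) = 0
Y = 0 (Y = -1*0 = 0)
(3361 - 33609)*(-25753 + Y) = (3361 - 33609)*(-25753 + 0) = -30248*(-25753) = 778976744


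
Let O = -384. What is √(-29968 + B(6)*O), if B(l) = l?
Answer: 4*I*√2017 ≈ 179.64*I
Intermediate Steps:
√(-29968 + B(6)*O) = √(-29968 + 6*(-384)) = √(-29968 - 2304) = √(-32272) = 4*I*√2017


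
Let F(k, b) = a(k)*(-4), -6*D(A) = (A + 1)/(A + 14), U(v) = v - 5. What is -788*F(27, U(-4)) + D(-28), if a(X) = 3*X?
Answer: 7148727/28 ≈ 2.5531e+5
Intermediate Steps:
U(v) = -5 + v
D(A) = -(1 + A)/(6*(14 + A)) (D(A) = -(A + 1)/(6*(A + 14)) = -(1 + A)/(6*(14 + A)))
F(k, b) = -12*k (F(k, b) = (3*k)*(-4) = -12*k)
-788*F(27, U(-4)) + D(-28) = -(-9456)*27 + (-1 - 1*(-28))/(6*(14 - 28)) = -788*(-324) + (⅙)*(-1 + 28)/(-14) = 255312 + (⅙)*(-1/14)*27 = 255312 - 9/28 = 7148727/28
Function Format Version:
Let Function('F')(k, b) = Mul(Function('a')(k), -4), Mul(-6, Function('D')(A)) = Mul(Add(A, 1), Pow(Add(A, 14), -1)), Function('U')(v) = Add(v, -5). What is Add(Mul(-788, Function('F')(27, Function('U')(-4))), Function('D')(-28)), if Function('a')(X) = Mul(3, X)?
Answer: Rational(7148727, 28) ≈ 2.5531e+5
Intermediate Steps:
Function('U')(v) = Add(-5, v)
Function('D')(A) = Mul(Rational(-1, 6), Pow(Add(14, A), -1), Add(1, A)) (Function('D')(A) = Mul(Rational(-1, 6), Mul(Add(A, 1), Pow(Add(A, 14), -1))) = Mul(Rational(-1, 6), Mul(Add(1, A), Pow(Add(14, A), -1))) = Mul(Rational(-1, 6), Mul(Pow(Add(14, A), -1), Add(1, A))) = Mul(Rational(-1, 6), Pow(Add(14, A), -1), Add(1, A)))
Function('F')(k, b) = Mul(-12, k) (Function('F')(k, b) = Mul(Mul(3, k), -4) = Mul(-12, k))
Add(Mul(-788, Function('F')(27, Function('U')(-4))), Function('D')(-28)) = Add(Mul(-788, Mul(-12, 27)), Mul(Rational(1, 6), Pow(Add(14, -28), -1), Add(-1, Mul(-1, -28)))) = Add(Mul(-788, -324), Mul(Rational(1, 6), Pow(-14, -1), Add(-1, 28))) = Add(255312, Mul(Rational(1, 6), Rational(-1, 14), 27)) = Add(255312, Rational(-9, 28)) = Rational(7148727, 28)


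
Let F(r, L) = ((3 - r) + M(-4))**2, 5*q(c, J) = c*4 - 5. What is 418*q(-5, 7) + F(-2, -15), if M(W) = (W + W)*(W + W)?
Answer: 2671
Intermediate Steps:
M(W) = 4*W**2 (M(W) = (2*W)*(2*W) = 4*W**2)
q(c, J) = -1 + 4*c/5 (q(c, J) = (c*4 - 5)/5 = (4*c - 5)/5 = (-5 + 4*c)/5 = -1 + 4*c/5)
F(r, L) = (67 - r)**2 (F(r, L) = ((3 - r) + 4*(-4)**2)**2 = ((3 - r) + 4*16)**2 = ((3 - r) + 64)**2 = (67 - r)**2)
418*q(-5, 7) + F(-2, -15) = 418*(-1 + (4/5)*(-5)) + (67 - 1*(-2))**2 = 418*(-1 - 4) + (67 + 2)**2 = 418*(-5) + 69**2 = -2090 + 4761 = 2671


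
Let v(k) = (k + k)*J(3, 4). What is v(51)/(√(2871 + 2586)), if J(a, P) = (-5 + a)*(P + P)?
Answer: -32*√5457/107 ≈ -22.092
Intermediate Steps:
J(a, P) = 2*P*(-5 + a) (J(a, P) = (-5 + a)*(2*P) = 2*P*(-5 + a))
v(k) = -32*k (v(k) = (k + k)*(2*4*(-5 + 3)) = (2*k)*(2*4*(-2)) = (2*k)*(-16) = -32*k)
v(51)/(√(2871 + 2586)) = (-32*51)/(√(2871 + 2586)) = -1632*√5457/5457 = -32*√5457/107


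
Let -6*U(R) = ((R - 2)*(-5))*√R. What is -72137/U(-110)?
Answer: -216411*I*√110/30800 ≈ -73.693*I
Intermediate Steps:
U(R) = -√R*(10 - 5*R)/6 (U(R) = -(R - 2)*(-5)*√R/6 = -(-2 + R)*(-5)*√R/6 = -(10 - 5*R)*√R/6 = -√R*(10 - 5*R)/6)
-72137/U(-110) = -72137*(-3*I*√110/(275*(-2 - 110))) = -72137*3*I*√110/30800 = -216411*I*√110/30800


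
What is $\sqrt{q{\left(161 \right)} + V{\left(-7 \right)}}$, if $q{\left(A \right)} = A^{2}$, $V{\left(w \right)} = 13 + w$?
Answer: $\sqrt{25927} \approx 161.02$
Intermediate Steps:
$\sqrt{q{\left(161 \right)} + V{\left(-7 \right)}} = \sqrt{161^{2} + \left(13 - 7\right)} = \sqrt{25921 + 6} = \sqrt{25927}$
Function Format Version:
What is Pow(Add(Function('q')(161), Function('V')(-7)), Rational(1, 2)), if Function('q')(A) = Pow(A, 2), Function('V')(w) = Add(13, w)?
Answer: Pow(25927, Rational(1, 2)) ≈ 161.02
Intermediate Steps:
Pow(Add(Function('q')(161), Function('V')(-7)), Rational(1, 2)) = Pow(Add(Pow(161, 2), Add(13, -7)), Rational(1, 2)) = Pow(Add(25921, 6), Rational(1, 2)) = Pow(25927, Rational(1, 2))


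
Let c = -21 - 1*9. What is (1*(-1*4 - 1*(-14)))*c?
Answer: -300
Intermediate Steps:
c = -30 (c = -21 - 9 = -30)
(1*(-1*4 - 1*(-14)))*c = (1*(-1*4 - 1*(-14)))*(-30) = (1*(-4 + 14))*(-30) = (1*10)*(-30) = 10*(-30) = -300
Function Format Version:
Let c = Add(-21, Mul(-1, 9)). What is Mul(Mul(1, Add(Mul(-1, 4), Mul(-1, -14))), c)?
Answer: -300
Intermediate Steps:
c = -30 (c = Add(-21, -9) = -30)
Mul(Mul(1, Add(Mul(-1, 4), Mul(-1, -14))), c) = Mul(Mul(1, Add(Mul(-1, 4), Mul(-1, -14))), -30) = Mul(Mul(1, Add(-4, 14)), -30) = Mul(Mul(1, 10), -30) = Mul(10, -30) = -300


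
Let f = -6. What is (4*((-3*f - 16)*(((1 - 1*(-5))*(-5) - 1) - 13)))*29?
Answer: -10208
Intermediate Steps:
(4*((-3*f - 16)*(((1 - 1*(-5))*(-5) - 1) - 13)))*29 = (4*((-3*(-6) - 16)*(((1 - 1*(-5))*(-5) - 1) - 13)))*29 = (4*((18 - 16)*(((1 + 5)*(-5) - 1) - 13)))*29 = (4*(2*((6*(-5) - 1) - 13)))*29 = (4*(2*((-30 - 1) - 13)))*29 = (4*(2*(-31 - 13)))*29 = (4*(2*(-44)))*29 = (4*(-88))*29 = -352*29 = -10208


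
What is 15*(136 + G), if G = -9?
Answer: 1905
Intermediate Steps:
15*(136 + G) = 15*(136 - 9) = 15*127 = 1905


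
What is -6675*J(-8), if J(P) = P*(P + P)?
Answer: -854400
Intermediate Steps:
J(P) = 2*P² (J(P) = P*(2*P) = 2*P²)
-6675*J(-8) = -13350*(-8)² = -13350*64 = -6675*128 = -854400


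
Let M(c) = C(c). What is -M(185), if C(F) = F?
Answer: -185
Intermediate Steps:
M(c) = c
-M(185) = -1*185 = -185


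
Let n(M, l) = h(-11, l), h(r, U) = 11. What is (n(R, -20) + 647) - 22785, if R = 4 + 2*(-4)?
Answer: -22127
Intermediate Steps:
R = -4 (R = 4 - 8 = -4)
n(M, l) = 11
(n(R, -20) + 647) - 22785 = (11 + 647) - 22785 = 658 - 22785 = -22127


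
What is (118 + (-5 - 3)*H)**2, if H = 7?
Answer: 3844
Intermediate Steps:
(118 + (-5 - 3)*H)**2 = (118 + (-5 - 3)*7)**2 = (118 - 8*7)**2 = (118 - 56)**2 = 62**2 = 3844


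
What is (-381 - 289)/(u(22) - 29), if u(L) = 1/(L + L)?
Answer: 5896/255 ≈ 23.122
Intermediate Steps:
u(L) = 1/(2*L)
(-381 - 289)/(u(22) - 29) = (-381 - 289)/((½)/22 - 29) = -670/((½)*(1/22) - 29) = -670/(1/44 - 29) = -670/(-1275/44) = -670*(-44/1275) = 5896/255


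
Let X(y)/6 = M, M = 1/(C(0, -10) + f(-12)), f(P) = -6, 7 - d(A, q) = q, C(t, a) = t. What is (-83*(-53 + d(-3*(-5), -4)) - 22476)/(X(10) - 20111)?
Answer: 3165/3352 ≈ 0.94421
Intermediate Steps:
d(A, q) = 7 - q
M = -1/6 (M = 1/(0 - 6) = 1/(-6) = -1/6 ≈ -0.16667)
X(y) = -1 (X(y) = 6*(-1/6) = -1)
(-83*(-53 + d(-3*(-5), -4)) - 22476)/(X(10) - 20111) = (-83*(-53 + (7 - 1*(-4))) - 22476)/(-1 - 20111) = (-83*(-53 + (7 + 4)) - 22476)/(-20112) = (-83*(-53 + 11) - 22476)*(-1/20112) = (-83*(-42) - 22476)*(-1/20112) = (3486 - 22476)*(-1/20112) = -18990*(-1/20112) = 3165/3352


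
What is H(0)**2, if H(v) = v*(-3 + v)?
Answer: 0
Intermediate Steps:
H(0)**2 = (0*(-3 + 0))**2 = (0*(-3))**2 = 0**2 = 0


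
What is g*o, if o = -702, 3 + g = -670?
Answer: 472446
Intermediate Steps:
g = -673 (g = -3 - 670 = -673)
g*o = -673*(-702) = 472446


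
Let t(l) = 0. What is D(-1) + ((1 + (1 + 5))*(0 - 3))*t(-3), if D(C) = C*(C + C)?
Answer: 2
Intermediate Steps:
D(C) = 2*C² (D(C) = C*(2*C) = 2*C²)
D(-1) + ((1 + (1 + 5))*(0 - 3))*t(-3) = 2*(-1)² + ((1 + (1 + 5))*(0 - 3))*0 = 2*1 + ((1 + 6)*(-3))*0 = 2 + (7*(-3))*0 = 2 - 21*0 = 2 + 0 = 2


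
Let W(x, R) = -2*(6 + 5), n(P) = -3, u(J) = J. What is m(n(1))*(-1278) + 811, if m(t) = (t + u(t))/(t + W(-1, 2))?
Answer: 12607/25 ≈ 504.28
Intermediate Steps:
W(x, R) = -22 (W(x, R) = -2*11 = -22)
m(t) = 2*t/(-22 + t) (m(t) = (t + t)/(t - 22) = (2*t)/(-22 + t) = 2*t/(-22 + t))
m(n(1))*(-1278) + 811 = (2*(-3)/(-22 - 3))*(-1278) + 811 = (2*(-3)/(-25))*(-1278) + 811 = (2*(-3)*(-1/25))*(-1278) + 811 = (6/25)*(-1278) + 811 = -7668/25 + 811 = 12607/25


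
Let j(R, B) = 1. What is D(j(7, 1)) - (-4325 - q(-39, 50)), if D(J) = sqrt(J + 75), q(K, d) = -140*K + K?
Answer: 9746 + 2*sqrt(19) ≈ 9754.7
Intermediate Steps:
q(K, d) = -139*K
D(J) = sqrt(75 + J)
D(j(7, 1)) - (-4325 - q(-39, 50)) = sqrt(75 + 1) - (-4325 - (-139)*(-39)) = sqrt(76) - (-4325 - 1*5421) = 2*sqrt(19) - (-4325 - 5421) = 2*sqrt(19) - 1*(-9746) = 2*sqrt(19) + 9746 = 9746 + 2*sqrt(19)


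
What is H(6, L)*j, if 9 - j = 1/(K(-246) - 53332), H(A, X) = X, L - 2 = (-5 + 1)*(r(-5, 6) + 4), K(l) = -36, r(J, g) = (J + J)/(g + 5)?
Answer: -27377841/293524 ≈ -93.273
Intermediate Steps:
r(J, g) = 2*J/(5 + g) (r(J, g) = (2*J)/(5 + g) = 2*J/(5 + g))
L = -114/11 (L = 2 + (-5 + 1)*(2*(-5)/(5 + 6) + 4) = 2 - 4*(2*(-5)/11 + 4) = 2 - 4*(2*(-5)*(1/11) + 4) = 2 - 4*(-10/11 + 4) = 2 - 4*34/11 = 2 - 136/11 = -114/11 ≈ -10.364)
j = 480313/53368 (j = 9 - 1/(-36 - 53332) = 9 - 1/(-53368) = 9 - 1*(-1/53368) = 9 + 1/53368 = 480313/53368 ≈ 9.0000)
H(6, L)*j = -114/11*480313/53368 = -27377841/293524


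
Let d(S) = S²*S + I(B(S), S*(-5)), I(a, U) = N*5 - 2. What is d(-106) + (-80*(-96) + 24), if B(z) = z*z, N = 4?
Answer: -1183294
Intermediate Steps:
B(z) = z²
I(a, U) = 18 (I(a, U) = 4*5 - 2 = 20 - 2 = 18)
d(S) = 18 + S³ (d(S) = S²*S + 18 = S³ + 18 = 18 + S³)
d(-106) + (-80*(-96) + 24) = (18 + (-106)³) + (-80*(-96) + 24) = (18 - 1191016) + (7680 + 24) = -1190998 + 7704 = -1183294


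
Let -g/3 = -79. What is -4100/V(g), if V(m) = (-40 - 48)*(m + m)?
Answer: 1025/10428 ≈ 0.098293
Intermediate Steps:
g = 237 (g = -3*(-79) = 237)
V(m) = -176*m
-4100/V(g) = -4100/((-176*237)) = -4100/(-41712) = -4100*(-1/41712) = 1025/10428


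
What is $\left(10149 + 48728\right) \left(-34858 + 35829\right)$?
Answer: $57169567$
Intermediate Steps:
$\left(10149 + 48728\right) \left(-34858 + 35829\right) = 58877 \cdot 971 = 57169567$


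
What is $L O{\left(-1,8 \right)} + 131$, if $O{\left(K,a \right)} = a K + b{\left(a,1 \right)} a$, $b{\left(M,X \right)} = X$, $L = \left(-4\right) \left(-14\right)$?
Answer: $131$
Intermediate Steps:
$L = 56$
$O{\left(K,a \right)} = a + K a$ ($O{\left(K,a \right)} = a K + 1 a = K a + a = a + K a$)
$L O{\left(-1,8 \right)} + 131 = 56 \cdot 8 \left(1 - 1\right) + 131 = 56 \cdot 8 \cdot 0 + 131 = 56 \cdot 0 + 131 = 0 + 131 = 131$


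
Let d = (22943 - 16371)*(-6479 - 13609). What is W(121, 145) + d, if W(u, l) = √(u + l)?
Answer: -132018336 + √266 ≈ -1.3202e+8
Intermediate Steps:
W(u, l) = √(l + u)
d = -132018336 (d = 6572*(-20088) = -132018336)
W(121, 145) + d = √(145 + 121) - 132018336 = √266 - 132018336 = -132018336 + √266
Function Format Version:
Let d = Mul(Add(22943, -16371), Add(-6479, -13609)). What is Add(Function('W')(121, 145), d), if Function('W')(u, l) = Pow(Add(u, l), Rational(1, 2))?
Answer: Add(-132018336, Pow(266, Rational(1, 2))) ≈ -1.3202e+8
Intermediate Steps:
Function('W')(u, l) = Pow(Add(l, u), Rational(1, 2))
d = -132018336 (d = Mul(6572, -20088) = -132018336)
Add(Function('W')(121, 145), d) = Add(Pow(Add(145, 121), Rational(1, 2)), -132018336) = Add(Pow(266, Rational(1, 2)), -132018336) = Add(-132018336, Pow(266, Rational(1, 2)))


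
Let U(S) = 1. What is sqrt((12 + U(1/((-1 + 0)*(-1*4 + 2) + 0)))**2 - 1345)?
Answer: 14*I*sqrt(6) ≈ 34.293*I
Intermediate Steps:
sqrt((12 + U(1/((-1 + 0)*(-1*4 + 2) + 0)))**2 - 1345) = sqrt((12 + 1)**2 - 1345) = sqrt(13**2 - 1345) = sqrt(169 - 1345) = sqrt(-1176) = 14*I*sqrt(6)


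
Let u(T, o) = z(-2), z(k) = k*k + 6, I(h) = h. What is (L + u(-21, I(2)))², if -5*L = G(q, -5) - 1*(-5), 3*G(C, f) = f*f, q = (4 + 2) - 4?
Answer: 484/9 ≈ 53.778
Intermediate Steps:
z(k) = 6 + k² (z(k) = k² + 6 = 6 + k²)
q = 2 (q = 6 - 4 = 2)
G(C, f) = f²/3 (G(C, f) = (f*f)/3 = f²/3)
u(T, o) = 10 (u(T, o) = 6 + (-2)² = 6 + 4 = 10)
L = -8/3 (L = -((⅓)*(-5)² - 1*(-5))/5 = -((⅓)*25 + 5)/5 = -(25/3 + 5)/5 = -⅕*40/3 = -8/3 ≈ -2.6667)
(L + u(-21, I(2)))² = (-8/3 + 10)² = (22/3)² = 484/9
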